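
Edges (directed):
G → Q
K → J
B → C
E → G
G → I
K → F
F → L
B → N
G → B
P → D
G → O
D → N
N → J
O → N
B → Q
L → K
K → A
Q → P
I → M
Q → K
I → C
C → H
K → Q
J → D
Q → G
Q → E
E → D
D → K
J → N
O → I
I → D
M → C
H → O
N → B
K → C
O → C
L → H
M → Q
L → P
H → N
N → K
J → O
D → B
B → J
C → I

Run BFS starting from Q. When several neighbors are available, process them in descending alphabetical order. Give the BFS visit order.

Visit Q; enqueue P, K, G, E → queue [P, K, G, E]
Visit P; enqueue D → queue [K, G, E, D]
Visit K; enqueue J, F, C, A → queue [G, E, D, J, F, C, A]
Visit G; enqueue O, I, B → queue [E, D, J, F, C, A, O, I, B]
Visit E → queue [D, J, F, C, A, O, I, B]
Visit D; enqueue N → queue [J, F, C, A, O, I, B, N]
Visit J → queue [F, C, A, O, I, B, N]
Visit F; enqueue L → queue [C, A, O, I, B, N, L]
Visit C; enqueue H → queue [A, O, I, B, N, L, H]
Visit A → queue [O, I, B, N, L, H]
Visit O → queue [I, B, N, L, H]
Visit I; enqueue M → queue [B, N, L, H, M]
Visit B → queue [N, L, H, M]
Visit N → queue [L, H, M]
Visit L → queue [H, M]
Visit H → queue [M]
Visit M → queue []

Q → P → K → G → E → D → J → F → C → A → O → I → B → N → L → H → M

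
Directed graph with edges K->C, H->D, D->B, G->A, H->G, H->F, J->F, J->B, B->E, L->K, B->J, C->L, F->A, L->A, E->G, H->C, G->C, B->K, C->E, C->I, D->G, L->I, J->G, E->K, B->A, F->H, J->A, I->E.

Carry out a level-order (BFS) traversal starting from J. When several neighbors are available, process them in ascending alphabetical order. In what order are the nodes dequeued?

Visit J; enqueue A, B, F, G → queue [A, B, F, G]
Visit A → queue [B, F, G]
Visit B; enqueue E, K → queue [F, G, E, K]
Visit F; enqueue H → queue [G, E, K, H]
Visit G; enqueue C → queue [E, K, H, C]
Visit E → queue [K, H, C]
Visit K → queue [H, C]
Visit H; enqueue D → queue [C, D]
Visit C; enqueue I, L → queue [D, I, L]
Visit D → queue [I, L]
Visit I → queue [L]
Visit L → queue []

J, A, B, F, G, E, K, H, C, D, I, L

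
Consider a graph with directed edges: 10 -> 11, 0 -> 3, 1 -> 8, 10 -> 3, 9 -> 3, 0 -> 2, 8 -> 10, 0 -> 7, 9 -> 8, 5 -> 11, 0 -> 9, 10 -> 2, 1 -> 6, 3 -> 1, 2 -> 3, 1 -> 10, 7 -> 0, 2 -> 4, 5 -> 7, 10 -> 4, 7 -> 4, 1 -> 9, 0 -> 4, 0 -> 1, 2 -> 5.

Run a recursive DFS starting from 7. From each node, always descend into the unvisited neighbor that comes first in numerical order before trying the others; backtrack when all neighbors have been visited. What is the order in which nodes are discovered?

7 -> 0 -> 1 -> 6 -> 8 -> 10 -> 2 -> 3 -> 4 -> 5 -> 11 -> 9

Visit 7
7 → 0
0 → 1
1 → 6
1 → 8
8 → 10
10 → 2
2 → 3
2 → 4
2 → 5
5 → 11
1 → 9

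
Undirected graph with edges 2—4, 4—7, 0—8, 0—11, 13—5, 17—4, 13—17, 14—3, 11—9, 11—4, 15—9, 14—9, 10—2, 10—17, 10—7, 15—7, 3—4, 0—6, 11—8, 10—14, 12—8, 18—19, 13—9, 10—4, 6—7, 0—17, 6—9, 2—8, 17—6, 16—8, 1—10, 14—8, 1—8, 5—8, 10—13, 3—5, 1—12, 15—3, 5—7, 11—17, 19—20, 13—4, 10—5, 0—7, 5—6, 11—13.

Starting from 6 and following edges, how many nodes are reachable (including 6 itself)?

18

BFS from 6 visits: 6, 0, 5, 7, 9, 17, 8, 11, 3, 10, 13, 4, 15, 14, 1, 2, 12, 16
Reachable nodes: 18 of 21 total.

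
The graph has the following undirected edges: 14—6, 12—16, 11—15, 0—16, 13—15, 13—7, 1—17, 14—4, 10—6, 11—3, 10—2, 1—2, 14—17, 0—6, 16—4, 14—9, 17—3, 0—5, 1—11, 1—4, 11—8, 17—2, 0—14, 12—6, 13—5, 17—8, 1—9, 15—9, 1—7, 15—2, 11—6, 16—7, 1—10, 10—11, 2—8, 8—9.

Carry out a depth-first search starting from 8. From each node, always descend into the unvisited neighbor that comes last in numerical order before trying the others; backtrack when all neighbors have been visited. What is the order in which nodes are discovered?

Visit 8
8 → 17
17 → 14
14 → 9
9 → 15
15 → 13
13 → 7
7 → 16
16 → 12
12 → 6
6 → 11
11 → 10
10 → 2
2 → 1
1 → 4
11 → 3
6 → 0
0 → 5

8, 17, 14, 9, 15, 13, 7, 16, 12, 6, 11, 10, 2, 1, 4, 3, 0, 5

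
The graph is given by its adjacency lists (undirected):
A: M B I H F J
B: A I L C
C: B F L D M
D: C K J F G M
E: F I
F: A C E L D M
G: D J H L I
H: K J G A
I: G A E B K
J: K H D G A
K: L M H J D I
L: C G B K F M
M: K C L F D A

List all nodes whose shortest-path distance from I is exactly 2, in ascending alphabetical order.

Level 0: I
Level 1: A, B, E, G, K
Level 2: C, D, F, H, J, L, M

C, D, F, H, J, L, M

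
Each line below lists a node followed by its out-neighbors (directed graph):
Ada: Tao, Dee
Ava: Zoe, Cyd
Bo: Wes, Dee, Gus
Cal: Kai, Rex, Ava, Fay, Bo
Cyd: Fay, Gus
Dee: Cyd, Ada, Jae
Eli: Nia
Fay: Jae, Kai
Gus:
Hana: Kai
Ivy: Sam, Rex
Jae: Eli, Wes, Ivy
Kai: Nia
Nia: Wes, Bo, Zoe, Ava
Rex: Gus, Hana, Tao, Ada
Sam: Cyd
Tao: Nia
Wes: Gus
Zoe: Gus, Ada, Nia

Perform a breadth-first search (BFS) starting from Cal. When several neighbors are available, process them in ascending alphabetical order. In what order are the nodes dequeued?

Cal -> Ava -> Bo -> Fay -> Kai -> Rex -> Cyd -> Zoe -> Dee -> Gus -> Wes -> Jae -> Nia -> Ada -> Hana -> Tao -> Eli -> Ivy -> Sam

Visit Cal; enqueue Ava, Bo, Fay, Kai, Rex → queue [Ava, Bo, Fay, Kai, Rex]
Visit Ava; enqueue Cyd, Zoe → queue [Bo, Fay, Kai, Rex, Cyd, Zoe]
Visit Bo; enqueue Dee, Gus, Wes → queue [Fay, Kai, Rex, Cyd, Zoe, Dee, Gus, Wes]
Visit Fay; enqueue Jae → queue [Kai, Rex, Cyd, Zoe, Dee, Gus, Wes, Jae]
Visit Kai; enqueue Nia → queue [Rex, Cyd, Zoe, Dee, Gus, Wes, Jae, Nia]
Visit Rex; enqueue Ada, Hana, Tao → queue [Cyd, Zoe, Dee, Gus, Wes, Jae, Nia, Ada, Hana, Tao]
Visit Cyd → queue [Zoe, Dee, Gus, Wes, Jae, Nia, Ada, Hana, Tao]
Visit Zoe → queue [Dee, Gus, Wes, Jae, Nia, Ada, Hana, Tao]
Visit Dee → queue [Gus, Wes, Jae, Nia, Ada, Hana, Tao]
Visit Gus → queue [Wes, Jae, Nia, Ada, Hana, Tao]
Visit Wes → queue [Jae, Nia, Ada, Hana, Tao]
Visit Jae; enqueue Eli, Ivy → queue [Nia, Ada, Hana, Tao, Eli, Ivy]
Visit Nia → queue [Ada, Hana, Tao, Eli, Ivy]
Visit Ada → queue [Hana, Tao, Eli, Ivy]
Visit Hana → queue [Tao, Eli, Ivy]
Visit Tao → queue [Eli, Ivy]
Visit Eli → queue [Ivy]
Visit Ivy; enqueue Sam → queue [Sam]
Visit Sam → queue []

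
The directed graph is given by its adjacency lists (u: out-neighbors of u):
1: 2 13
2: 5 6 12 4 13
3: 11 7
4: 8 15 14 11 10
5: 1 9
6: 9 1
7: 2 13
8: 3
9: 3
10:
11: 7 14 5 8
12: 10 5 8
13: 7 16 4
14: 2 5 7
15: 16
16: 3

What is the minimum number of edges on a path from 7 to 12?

2

Level 0: 7
Level 1: 2, 13
Level 2: 4, 5, 6, 12, 16
Level 3: 1, 3, 8, 9, 10, 11, 14, 15
12 first appears at level 2.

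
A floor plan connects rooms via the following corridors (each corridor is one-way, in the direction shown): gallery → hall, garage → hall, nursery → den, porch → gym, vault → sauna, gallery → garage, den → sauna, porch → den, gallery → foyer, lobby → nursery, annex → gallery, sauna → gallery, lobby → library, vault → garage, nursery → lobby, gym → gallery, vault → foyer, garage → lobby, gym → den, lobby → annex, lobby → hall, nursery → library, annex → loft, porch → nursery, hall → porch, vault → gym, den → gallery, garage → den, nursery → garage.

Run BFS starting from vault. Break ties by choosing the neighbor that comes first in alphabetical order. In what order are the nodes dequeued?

Visit vault; enqueue foyer, garage, gym, sauna → queue [foyer, garage, gym, sauna]
Visit foyer → queue [garage, gym, sauna]
Visit garage; enqueue den, hall, lobby → queue [gym, sauna, den, hall, lobby]
Visit gym; enqueue gallery → queue [sauna, den, hall, lobby, gallery]
Visit sauna → queue [den, hall, lobby, gallery]
Visit den → queue [hall, lobby, gallery]
Visit hall; enqueue porch → queue [lobby, gallery, porch]
Visit lobby; enqueue annex, library, nursery → queue [gallery, porch, annex, library, nursery]
Visit gallery → queue [porch, annex, library, nursery]
Visit porch → queue [annex, library, nursery]
Visit annex; enqueue loft → queue [library, nursery, loft]
Visit library → queue [nursery, loft]
Visit nursery → queue [loft]
Visit loft → queue []

vault, foyer, garage, gym, sauna, den, hall, lobby, gallery, porch, annex, library, nursery, loft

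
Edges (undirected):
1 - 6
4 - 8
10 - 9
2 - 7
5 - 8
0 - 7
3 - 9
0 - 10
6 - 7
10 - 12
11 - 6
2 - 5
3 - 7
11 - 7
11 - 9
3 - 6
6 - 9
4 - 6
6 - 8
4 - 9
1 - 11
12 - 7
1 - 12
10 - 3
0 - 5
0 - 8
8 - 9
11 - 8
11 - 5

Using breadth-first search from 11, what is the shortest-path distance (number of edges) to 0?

Level 0: 11
Level 1: 1, 5, 6, 7, 8, 9
Level 2: 0, 2, 3, 4, 10, 12
0 first appears at level 2.

2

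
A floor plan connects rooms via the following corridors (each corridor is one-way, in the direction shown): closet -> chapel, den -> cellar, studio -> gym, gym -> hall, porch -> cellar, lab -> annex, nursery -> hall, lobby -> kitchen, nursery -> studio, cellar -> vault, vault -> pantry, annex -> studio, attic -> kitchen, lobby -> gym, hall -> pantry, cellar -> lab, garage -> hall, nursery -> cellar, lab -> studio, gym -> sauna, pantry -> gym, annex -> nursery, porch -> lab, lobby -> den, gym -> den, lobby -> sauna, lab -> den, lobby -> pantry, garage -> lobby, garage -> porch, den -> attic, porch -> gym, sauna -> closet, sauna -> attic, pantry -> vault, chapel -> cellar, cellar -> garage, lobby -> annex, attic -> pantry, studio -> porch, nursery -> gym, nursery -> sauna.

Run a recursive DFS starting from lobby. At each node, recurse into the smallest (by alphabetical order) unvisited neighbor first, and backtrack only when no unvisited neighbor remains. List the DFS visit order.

lobby → annex → nursery → cellar → garage → hall → pantry → gym → den → attic → kitchen → sauna → closet → chapel → vault → porch → lab → studio

Visit lobby
lobby → annex
annex → nursery
nursery → cellar
cellar → garage
garage → hall
hall → pantry
pantry → gym
gym → den
den → attic
attic → kitchen
gym → sauna
sauna → closet
closet → chapel
pantry → vault
garage → porch
porch → lab
lab → studio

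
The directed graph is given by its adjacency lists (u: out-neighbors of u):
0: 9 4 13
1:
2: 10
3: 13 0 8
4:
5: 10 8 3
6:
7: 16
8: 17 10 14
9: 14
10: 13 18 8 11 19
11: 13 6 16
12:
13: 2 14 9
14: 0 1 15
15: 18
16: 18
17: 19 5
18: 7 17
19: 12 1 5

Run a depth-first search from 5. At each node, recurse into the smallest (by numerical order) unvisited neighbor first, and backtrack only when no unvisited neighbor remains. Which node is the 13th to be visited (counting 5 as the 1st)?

19

Visit 5
5 → 3
3 → 0
0 → 4
0 → 9
9 → 14
14 → 1
14 → 15
15 → 18
18 → 7
7 → 16
18 → 17
17 → 19
19 → 12
0 → 13
13 → 2
2 → 10
10 → 8
10 → 11
11 → 6

Visit order: 5, 3, 0, 4, 9, 14, 1, 15, 18, 7, 16, 17, 19, 12, 13, 2, 10, 8, 11, 6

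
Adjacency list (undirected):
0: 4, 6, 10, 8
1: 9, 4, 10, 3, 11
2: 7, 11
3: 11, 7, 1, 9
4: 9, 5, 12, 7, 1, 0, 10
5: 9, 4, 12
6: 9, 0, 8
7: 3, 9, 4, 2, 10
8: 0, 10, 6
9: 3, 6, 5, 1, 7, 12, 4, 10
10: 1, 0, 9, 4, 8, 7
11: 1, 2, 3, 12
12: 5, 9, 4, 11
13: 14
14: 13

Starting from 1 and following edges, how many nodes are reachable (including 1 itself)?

BFS from 1 visits: 1, 9, 4, 10, 3, 11, 6, 5, 7, 12, 0, 8, 2
Reachable nodes: 13 of 15 total.

13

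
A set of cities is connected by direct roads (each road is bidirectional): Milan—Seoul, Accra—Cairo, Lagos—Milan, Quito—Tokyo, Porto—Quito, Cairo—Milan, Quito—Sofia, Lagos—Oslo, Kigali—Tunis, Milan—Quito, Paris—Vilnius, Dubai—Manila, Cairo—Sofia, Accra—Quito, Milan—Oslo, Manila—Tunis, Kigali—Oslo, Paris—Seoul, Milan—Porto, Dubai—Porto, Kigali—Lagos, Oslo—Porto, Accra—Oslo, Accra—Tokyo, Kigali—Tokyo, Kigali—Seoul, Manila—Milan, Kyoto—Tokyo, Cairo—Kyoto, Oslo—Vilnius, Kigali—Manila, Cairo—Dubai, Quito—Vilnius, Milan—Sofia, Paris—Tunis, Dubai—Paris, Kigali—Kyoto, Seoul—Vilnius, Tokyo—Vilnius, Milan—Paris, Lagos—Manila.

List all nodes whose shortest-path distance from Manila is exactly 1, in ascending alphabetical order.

Level 0: Manila
Level 1: Dubai, Kigali, Lagos, Milan, Tunis
Level 2: Cairo, Kyoto, Oslo, Paris, Porto, Quito, Seoul, Sofia, Tokyo
Level 3: Accra, Vilnius

Dubai, Kigali, Lagos, Milan, Tunis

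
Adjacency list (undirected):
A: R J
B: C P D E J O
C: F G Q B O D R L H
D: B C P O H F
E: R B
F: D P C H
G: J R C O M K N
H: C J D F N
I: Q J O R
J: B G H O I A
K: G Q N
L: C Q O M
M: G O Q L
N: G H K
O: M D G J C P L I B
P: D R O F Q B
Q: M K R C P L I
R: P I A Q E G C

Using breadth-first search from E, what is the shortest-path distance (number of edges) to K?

Level 0: E
Level 1: B, R
Level 2: A, C, D, G, I, J, O, P, Q
Level 3: F, H, K, L, M, N
K first appears at level 3.

3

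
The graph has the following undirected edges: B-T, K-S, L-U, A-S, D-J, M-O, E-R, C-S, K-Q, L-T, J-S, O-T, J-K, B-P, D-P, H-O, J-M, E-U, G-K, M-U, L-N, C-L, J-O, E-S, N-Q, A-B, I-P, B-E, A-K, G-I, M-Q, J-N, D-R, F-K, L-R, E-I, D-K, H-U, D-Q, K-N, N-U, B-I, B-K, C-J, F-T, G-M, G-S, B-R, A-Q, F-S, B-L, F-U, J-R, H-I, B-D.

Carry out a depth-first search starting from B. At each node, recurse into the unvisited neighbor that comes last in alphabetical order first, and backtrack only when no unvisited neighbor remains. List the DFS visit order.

Visit B
B → T
T → O
O → M
M → U
U → N
N → Q
Q → K
K → S
S → J
J → R
R → L
L → C
R → E
E → I
I → P
P → D
I → H
I → G
S → F
S → A

B → T → O → M → U → N → Q → K → S → J → R → L → C → E → I → P → D → H → G → F → A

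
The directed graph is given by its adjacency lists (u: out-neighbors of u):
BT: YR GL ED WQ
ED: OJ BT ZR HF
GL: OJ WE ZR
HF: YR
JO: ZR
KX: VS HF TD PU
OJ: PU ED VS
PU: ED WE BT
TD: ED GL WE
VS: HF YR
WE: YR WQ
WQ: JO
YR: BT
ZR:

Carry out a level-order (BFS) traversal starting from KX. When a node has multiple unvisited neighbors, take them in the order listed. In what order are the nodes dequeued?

KX → VS → HF → TD → PU → YR → ED → GL → WE → BT → OJ → ZR → WQ → JO

Visit KX; enqueue VS, HF, TD, PU → queue [VS, HF, TD, PU]
Visit VS; enqueue YR → queue [HF, TD, PU, YR]
Visit HF → queue [TD, PU, YR]
Visit TD; enqueue ED, GL, WE → queue [PU, YR, ED, GL, WE]
Visit PU; enqueue BT → queue [YR, ED, GL, WE, BT]
Visit YR → queue [ED, GL, WE, BT]
Visit ED; enqueue OJ, ZR → queue [GL, WE, BT, OJ, ZR]
Visit GL → queue [WE, BT, OJ, ZR]
Visit WE; enqueue WQ → queue [BT, OJ, ZR, WQ]
Visit BT → queue [OJ, ZR, WQ]
Visit OJ → queue [ZR, WQ]
Visit ZR → queue [WQ]
Visit WQ; enqueue JO → queue [JO]
Visit JO → queue []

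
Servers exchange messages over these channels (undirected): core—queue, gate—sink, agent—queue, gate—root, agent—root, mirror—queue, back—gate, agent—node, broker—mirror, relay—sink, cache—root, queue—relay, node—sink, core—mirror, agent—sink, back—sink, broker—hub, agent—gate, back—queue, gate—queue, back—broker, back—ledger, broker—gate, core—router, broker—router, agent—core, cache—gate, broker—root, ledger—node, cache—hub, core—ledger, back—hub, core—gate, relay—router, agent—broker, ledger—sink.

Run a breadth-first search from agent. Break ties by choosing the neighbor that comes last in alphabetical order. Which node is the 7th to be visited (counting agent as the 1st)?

core

Visit agent; enqueue sink, root, queue, node, gate, core, broker → queue [sink, root, queue, node, gate, core, broker]
Visit sink; enqueue relay, ledger, back → queue [root, queue, node, gate, core, broker, relay, ledger, back]
Visit root; enqueue cache → queue [queue, node, gate, core, broker, relay, ledger, back, cache]
Visit queue; enqueue mirror → queue [node, gate, core, broker, relay, ledger, back, cache, mirror]
Visit node → queue [gate, core, broker, relay, ledger, back, cache, mirror]
Visit gate → queue [core, broker, relay, ledger, back, cache, mirror]
Visit core; enqueue router → queue [broker, relay, ledger, back, cache, mirror, router]
Visit broker; enqueue hub → queue [relay, ledger, back, cache, mirror, router, hub]
Visit relay → queue [ledger, back, cache, mirror, router, hub]
Visit ledger → queue [back, cache, mirror, router, hub]
Visit back → queue [cache, mirror, router, hub]
Visit cache → queue [mirror, router, hub]
Visit mirror → queue [router, hub]
Visit router → queue [hub]
Visit hub → queue []

Visit order: agent, sink, root, queue, node, gate, core, broker, relay, ledger, back, cache, mirror, router, hub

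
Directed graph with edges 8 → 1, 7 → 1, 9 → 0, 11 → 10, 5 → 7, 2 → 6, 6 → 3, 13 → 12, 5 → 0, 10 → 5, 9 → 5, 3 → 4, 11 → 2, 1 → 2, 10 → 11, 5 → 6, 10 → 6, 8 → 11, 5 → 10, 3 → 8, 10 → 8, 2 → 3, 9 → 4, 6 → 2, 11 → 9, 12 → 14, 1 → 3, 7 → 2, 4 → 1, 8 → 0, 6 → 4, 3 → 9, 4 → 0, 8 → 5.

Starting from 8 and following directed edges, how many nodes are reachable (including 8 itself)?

BFS from 8 visits: 8, 0, 1, 5, 11, 2, 3, 6, 7, 10, 9, 4
Reachable nodes: 12 of 15 total.

12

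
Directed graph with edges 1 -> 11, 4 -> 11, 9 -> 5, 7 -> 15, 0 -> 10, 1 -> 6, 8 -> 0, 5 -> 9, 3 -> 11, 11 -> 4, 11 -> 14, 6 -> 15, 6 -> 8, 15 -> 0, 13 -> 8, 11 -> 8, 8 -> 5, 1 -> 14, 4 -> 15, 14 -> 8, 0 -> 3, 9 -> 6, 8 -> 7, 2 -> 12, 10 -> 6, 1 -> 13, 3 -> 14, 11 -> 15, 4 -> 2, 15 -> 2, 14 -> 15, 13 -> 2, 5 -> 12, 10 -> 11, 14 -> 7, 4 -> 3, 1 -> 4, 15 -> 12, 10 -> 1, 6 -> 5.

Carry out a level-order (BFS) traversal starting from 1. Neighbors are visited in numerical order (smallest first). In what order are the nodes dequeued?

Visit 1; enqueue 4, 6, 11, 13, 14 → queue [4, 6, 11, 13, 14]
Visit 4; enqueue 2, 3, 15 → queue [6, 11, 13, 14, 2, 3, 15]
Visit 6; enqueue 5, 8 → queue [11, 13, 14, 2, 3, 15, 5, 8]
Visit 11 → queue [13, 14, 2, 3, 15, 5, 8]
Visit 13 → queue [14, 2, 3, 15, 5, 8]
Visit 14; enqueue 7 → queue [2, 3, 15, 5, 8, 7]
Visit 2; enqueue 12 → queue [3, 15, 5, 8, 7, 12]
Visit 3 → queue [15, 5, 8, 7, 12]
Visit 15; enqueue 0 → queue [5, 8, 7, 12, 0]
Visit 5; enqueue 9 → queue [8, 7, 12, 0, 9]
Visit 8 → queue [7, 12, 0, 9]
Visit 7 → queue [12, 0, 9]
Visit 12 → queue [0, 9]
Visit 0; enqueue 10 → queue [9, 10]
Visit 9 → queue [10]
Visit 10 → queue []

1 -> 4 -> 6 -> 11 -> 13 -> 14 -> 2 -> 3 -> 15 -> 5 -> 8 -> 7 -> 12 -> 0 -> 9 -> 10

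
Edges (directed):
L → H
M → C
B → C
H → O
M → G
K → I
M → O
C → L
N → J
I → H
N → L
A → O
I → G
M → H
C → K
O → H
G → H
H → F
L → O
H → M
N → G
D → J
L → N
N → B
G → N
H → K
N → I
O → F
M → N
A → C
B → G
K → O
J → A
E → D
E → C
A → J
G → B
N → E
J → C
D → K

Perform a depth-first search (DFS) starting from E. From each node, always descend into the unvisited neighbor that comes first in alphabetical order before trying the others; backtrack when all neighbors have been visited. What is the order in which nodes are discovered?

Visit E
E → C
C → K
K → I
I → G
G → B
G → H
H → F
H → M
M → N
N → J
J → A
A → O
N → L
E → D

E, C, K, I, G, B, H, F, M, N, J, A, O, L, D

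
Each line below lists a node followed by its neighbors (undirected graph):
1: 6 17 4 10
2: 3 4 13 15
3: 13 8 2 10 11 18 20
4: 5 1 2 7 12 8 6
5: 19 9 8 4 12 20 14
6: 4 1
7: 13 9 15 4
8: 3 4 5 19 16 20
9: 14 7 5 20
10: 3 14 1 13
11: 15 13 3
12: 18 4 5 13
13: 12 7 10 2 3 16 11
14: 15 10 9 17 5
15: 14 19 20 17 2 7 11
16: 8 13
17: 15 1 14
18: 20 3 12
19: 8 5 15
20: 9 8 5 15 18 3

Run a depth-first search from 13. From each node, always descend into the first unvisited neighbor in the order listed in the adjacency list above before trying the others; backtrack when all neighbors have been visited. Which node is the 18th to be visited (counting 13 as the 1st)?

7

Visit 13
13 → 12
12 → 18
18 → 20
20 → 9
9 → 14
14 → 15
15 → 19
19 → 8
8 → 3
3 → 2
2 → 4
4 → 5
4 → 1
1 → 6
1 → 17
1 → 10
4 → 7
3 → 11
8 → 16

Visit order: 13, 12, 18, 20, 9, 14, 15, 19, 8, 3, 2, 4, 5, 1, 6, 17, 10, 7, 11, 16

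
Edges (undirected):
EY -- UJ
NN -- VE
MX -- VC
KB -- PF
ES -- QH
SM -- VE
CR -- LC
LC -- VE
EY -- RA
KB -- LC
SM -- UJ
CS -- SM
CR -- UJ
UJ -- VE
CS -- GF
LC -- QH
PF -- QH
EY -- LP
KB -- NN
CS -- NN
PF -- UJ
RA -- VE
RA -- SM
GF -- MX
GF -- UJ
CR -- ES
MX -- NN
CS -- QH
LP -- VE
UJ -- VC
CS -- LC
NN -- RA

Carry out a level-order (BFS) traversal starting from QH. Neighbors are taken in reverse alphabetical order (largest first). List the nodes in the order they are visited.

Visit QH; enqueue PF, LC, ES, CS → queue [PF, LC, ES, CS]
Visit PF; enqueue UJ, KB → queue [LC, ES, CS, UJ, KB]
Visit LC; enqueue VE, CR → queue [ES, CS, UJ, KB, VE, CR]
Visit ES → queue [CS, UJ, KB, VE, CR]
Visit CS; enqueue SM, NN, GF → queue [UJ, KB, VE, CR, SM, NN, GF]
Visit UJ; enqueue VC, EY → queue [KB, VE, CR, SM, NN, GF, VC, EY]
Visit KB → queue [VE, CR, SM, NN, GF, VC, EY]
Visit VE; enqueue RA, LP → queue [CR, SM, NN, GF, VC, EY, RA, LP]
Visit CR → queue [SM, NN, GF, VC, EY, RA, LP]
Visit SM → queue [NN, GF, VC, EY, RA, LP]
Visit NN; enqueue MX → queue [GF, VC, EY, RA, LP, MX]
Visit GF → queue [VC, EY, RA, LP, MX]
Visit VC → queue [EY, RA, LP, MX]
Visit EY → queue [RA, LP, MX]
Visit RA → queue [LP, MX]
Visit LP → queue [MX]
Visit MX → queue []

QH, PF, LC, ES, CS, UJ, KB, VE, CR, SM, NN, GF, VC, EY, RA, LP, MX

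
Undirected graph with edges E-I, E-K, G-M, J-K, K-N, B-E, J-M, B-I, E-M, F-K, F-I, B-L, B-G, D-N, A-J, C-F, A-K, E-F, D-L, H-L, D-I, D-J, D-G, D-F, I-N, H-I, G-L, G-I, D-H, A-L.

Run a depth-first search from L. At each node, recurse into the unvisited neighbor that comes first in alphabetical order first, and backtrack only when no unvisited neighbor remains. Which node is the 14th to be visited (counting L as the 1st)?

M

Visit L
L → A
A → J
J → D
D → F
F → C
F → E
E → B
B → G
G → I
I → H
I → N
N → K
G → M

Visit order: L, A, J, D, F, C, E, B, G, I, H, N, K, M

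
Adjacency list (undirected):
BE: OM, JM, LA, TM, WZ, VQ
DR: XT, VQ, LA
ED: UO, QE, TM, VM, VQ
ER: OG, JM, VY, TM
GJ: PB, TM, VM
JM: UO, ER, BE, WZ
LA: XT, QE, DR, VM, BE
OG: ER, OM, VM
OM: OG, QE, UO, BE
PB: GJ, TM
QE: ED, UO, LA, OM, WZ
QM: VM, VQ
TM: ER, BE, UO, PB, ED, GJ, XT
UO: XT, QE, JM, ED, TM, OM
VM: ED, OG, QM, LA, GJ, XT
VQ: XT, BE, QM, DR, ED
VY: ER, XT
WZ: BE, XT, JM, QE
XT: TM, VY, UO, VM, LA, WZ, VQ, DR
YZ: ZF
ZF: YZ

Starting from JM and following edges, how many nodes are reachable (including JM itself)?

19

BFS from JM visits: JM, UO, ER, BE, WZ, XT, QE, ED, TM, OM, OG, VY, LA, VQ, VM, DR, PB, GJ, QM
Reachable nodes: 19 of 21 total.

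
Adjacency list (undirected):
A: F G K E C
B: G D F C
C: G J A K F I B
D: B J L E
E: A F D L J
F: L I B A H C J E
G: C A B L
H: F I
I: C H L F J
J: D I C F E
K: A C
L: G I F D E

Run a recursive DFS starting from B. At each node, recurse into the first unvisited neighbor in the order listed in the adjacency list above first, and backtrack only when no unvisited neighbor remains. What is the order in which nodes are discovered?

B, G, C, J, D, L, I, H, F, A, K, E

Visit B
B → G
G → C
C → J
J → D
D → L
L → I
I → H
H → F
F → A
A → K
A → E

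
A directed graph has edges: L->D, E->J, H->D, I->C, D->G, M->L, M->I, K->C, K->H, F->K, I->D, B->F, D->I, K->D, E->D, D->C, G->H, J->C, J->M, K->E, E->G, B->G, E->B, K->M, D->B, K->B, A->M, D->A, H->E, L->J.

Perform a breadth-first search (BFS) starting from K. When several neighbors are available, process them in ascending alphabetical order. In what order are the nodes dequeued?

Visit K; enqueue B, C, D, E, H, M → queue [B, C, D, E, H, M]
Visit B; enqueue F, G → queue [C, D, E, H, M, F, G]
Visit C → queue [D, E, H, M, F, G]
Visit D; enqueue A, I → queue [E, H, M, F, G, A, I]
Visit E; enqueue J → queue [H, M, F, G, A, I, J]
Visit H → queue [M, F, G, A, I, J]
Visit M; enqueue L → queue [F, G, A, I, J, L]
Visit F → queue [G, A, I, J, L]
Visit G → queue [A, I, J, L]
Visit A → queue [I, J, L]
Visit I → queue [J, L]
Visit J → queue [L]
Visit L → queue []

K, B, C, D, E, H, M, F, G, A, I, J, L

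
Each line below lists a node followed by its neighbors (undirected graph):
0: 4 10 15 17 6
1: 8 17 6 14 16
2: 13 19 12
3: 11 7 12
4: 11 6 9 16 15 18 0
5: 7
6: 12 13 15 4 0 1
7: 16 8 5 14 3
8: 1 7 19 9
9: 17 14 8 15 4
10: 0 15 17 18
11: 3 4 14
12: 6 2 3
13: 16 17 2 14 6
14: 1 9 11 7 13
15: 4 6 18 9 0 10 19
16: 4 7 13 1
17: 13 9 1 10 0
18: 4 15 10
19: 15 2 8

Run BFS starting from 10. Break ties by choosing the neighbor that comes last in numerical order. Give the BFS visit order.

Visit 10; enqueue 18, 17, 15, 0 → queue [18, 17, 15, 0]
Visit 18; enqueue 4 → queue [17, 15, 0, 4]
Visit 17; enqueue 13, 9, 1 → queue [15, 0, 4, 13, 9, 1]
Visit 15; enqueue 19, 6 → queue [0, 4, 13, 9, 1, 19, 6]
Visit 0 → queue [4, 13, 9, 1, 19, 6]
Visit 4; enqueue 16, 11 → queue [13, 9, 1, 19, 6, 16, 11]
Visit 13; enqueue 14, 2 → queue [9, 1, 19, 6, 16, 11, 14, 2]
Visit 9; enqueue 8 → queue [1, 19, 6, 16, 11, 14, 2, 8]
Visit 1 → queue [19, 6, 16, 11, 14, 2, 8]
Visit 19 → queue [6, 16, 11, 14, 2, 8]
Visit 6; enqueue 12 → queue [16, 11, 14, 2, 8, 12]
Visit 16; enqueue 7 → queue [11, 14, 2, 8, 12, 7]
Visit 11; enqueue 3 → queue [14, 2, 8, 12, 7, 3]
Visit 14 → queue [2, 8, 12, 7, 3]
Visit 2 → queue [8, 12, 7, 3]
Visit 8 → queue [12, 7, 3]
Visit 12 → queue [7, 3]
Visit 7; enqueue 5 → queue [3, 5]
Visit 3 → queue [5]
Visit 5 → queue []

10, 18, 17, 15, 0, 4, 13, 9, 1, 19, 6, 16, 11, 14, 2, 8, 12, 7, 3, 5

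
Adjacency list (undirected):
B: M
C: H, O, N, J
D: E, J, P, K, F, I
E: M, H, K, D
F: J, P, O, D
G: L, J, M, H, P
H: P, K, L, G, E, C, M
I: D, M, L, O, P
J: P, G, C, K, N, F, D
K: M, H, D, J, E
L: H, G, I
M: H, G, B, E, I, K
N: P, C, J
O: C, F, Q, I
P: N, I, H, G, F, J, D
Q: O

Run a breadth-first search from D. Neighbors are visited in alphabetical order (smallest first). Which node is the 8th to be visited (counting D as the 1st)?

H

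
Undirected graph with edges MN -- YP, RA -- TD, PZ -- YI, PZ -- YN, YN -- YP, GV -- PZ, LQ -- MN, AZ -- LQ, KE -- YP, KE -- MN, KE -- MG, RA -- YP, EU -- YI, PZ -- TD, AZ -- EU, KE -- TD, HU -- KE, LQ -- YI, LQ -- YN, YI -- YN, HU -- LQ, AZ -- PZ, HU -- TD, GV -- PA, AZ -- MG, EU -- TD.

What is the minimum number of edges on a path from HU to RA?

Level 0: HU
Level 1: KE, LQ, TD
Level 2: AZ, EU, MG, MN, PZ, RA, YI, YN, YP
Level 3: GV
Level 4: PA
RA first appears at level 2.

2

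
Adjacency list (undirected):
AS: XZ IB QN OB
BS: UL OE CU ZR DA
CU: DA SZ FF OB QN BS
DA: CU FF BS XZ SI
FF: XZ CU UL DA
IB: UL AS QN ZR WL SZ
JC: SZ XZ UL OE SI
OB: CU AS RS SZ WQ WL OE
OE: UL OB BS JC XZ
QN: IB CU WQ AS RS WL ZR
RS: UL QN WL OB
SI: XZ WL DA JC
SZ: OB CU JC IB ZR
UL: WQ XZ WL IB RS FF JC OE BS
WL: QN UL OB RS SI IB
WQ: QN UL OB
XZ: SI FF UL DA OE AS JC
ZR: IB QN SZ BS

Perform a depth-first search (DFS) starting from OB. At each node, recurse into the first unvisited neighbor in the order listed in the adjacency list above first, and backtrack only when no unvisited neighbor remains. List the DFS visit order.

Visit OB
OB → CU
CU → DA
DA → FF
FF → XZ
XZ → SI
SI → WL
WL → QN
QN → IB
IB → UL
UL → WQ
UL → RS
UL → JC
JC → SZ
SZ → ZR
ZR → BS
BS → OE
IB → AS

OB, CU, DA, FF, XZ, SI, WL, QN, IB, UL, WQ, RS, JC, SZ, ZR, BS, OE, AS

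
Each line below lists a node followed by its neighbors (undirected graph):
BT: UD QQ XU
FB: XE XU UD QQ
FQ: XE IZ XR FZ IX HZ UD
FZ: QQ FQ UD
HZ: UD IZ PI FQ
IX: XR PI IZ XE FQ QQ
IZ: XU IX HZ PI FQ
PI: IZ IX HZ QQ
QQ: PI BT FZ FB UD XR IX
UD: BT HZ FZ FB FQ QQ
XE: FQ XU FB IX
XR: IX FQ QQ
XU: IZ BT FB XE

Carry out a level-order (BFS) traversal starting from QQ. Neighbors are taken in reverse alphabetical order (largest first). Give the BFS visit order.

QQ XR UD PI IX FZ FB BT FQ HZ IZ XE XU

Visit QQ; enqueue XR, UD, PI, IX, FZ, FB, BT → queue [XR, UD, PI, IX, FZ, FB, BT]
Visit XR; enqueue FQ → queue [UD, PI, IX, FZ, FB, BT, FQ]
Visit UD; enqueue HZ → queue [PI, IX, FZ, FB, BT, FQ, HZ]
Visit PI; enqueue IZ → queue [IX, FZ, FB, BT, FQ, HZ, IZ]
Visit IX; enqueue XE → queue [FZ, FB, BT, FQ, HZ, IZ, XE]
Visit FZ → queue [FB, BT, FQ, HZ, IZ, XE]
Visit FB; enqueue XU → queue [BT, FQ, HZ, IZ, XE, XU]
Visit BT → queue [FQ, HZ, IZ, XE, XU]
Visit FQ → queue [HZ, IZ, XE, XU]
Visit HZ → queue [IZ, XE, XU]
Visit IZ → queue [XE, XU]
Visit XE → queue [XU]
Visit XU → queue []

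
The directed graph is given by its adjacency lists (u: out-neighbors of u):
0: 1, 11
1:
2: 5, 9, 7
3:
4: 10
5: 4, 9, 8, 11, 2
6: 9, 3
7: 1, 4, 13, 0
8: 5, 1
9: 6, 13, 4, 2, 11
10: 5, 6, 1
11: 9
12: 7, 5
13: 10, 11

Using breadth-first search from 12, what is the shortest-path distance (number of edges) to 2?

2

Level 0: 12
Level 1: 5, 7
Level 2: 0, 1, 2, 4, 8, 9, 11, 13
Level 3: 6, 10
Level 4: 3
2 first appears at level 2.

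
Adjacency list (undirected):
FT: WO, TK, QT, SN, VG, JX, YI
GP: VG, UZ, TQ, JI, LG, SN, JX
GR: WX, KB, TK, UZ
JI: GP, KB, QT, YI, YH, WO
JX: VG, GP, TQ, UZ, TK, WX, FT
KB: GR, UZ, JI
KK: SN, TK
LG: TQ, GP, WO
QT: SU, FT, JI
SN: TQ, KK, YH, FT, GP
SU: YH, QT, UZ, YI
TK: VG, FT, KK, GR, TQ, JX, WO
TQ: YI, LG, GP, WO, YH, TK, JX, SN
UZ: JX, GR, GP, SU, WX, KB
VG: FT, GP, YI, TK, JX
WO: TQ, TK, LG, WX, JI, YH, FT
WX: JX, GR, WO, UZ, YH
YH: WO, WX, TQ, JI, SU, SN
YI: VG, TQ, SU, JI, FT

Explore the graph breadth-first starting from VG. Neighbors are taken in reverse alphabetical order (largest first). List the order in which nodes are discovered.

Visit VG; enqueue YI, TK, JX, GP, FT → queue [YI, TK, JX, GP, FT]
Visit YI; enqueue TQ, SU, JI → queue [TK, JX, GP, FT, TQ, SU, JI]
Visit TK; enqueue WO, KK, GR → queue [JX, GP, FT, TQ, SU, JI, WO, KK, GR]
Visit JX; enqueue WX, UZ → queue [GP, FT, TQ, SU, JI, WO, KK, GR, WX, UZ]
Visit GP; enqueue SN, LG → queue [FT, TQ, SU, JI, WO, KK, GR, WX, UZ, SN, LG]
Visit FT; enqueue QT → queue [TQ, SU, JI, WO, KK, GR, WX, UZ, SN, LG, QT]
Visit TQ; enqueue YH → queue [SU, JI, WO, KK, GR, WX, UZ, SN, LG, QT, YH]
Visit SU → queue [JI, WO, KK, GR, WX, UZ, SN, LG, QT, YH]
Visit JI; enqueue KB → queue [WO, KK, GR, WX, UZ, SN, LG, QT, YH, KB]
Visit WO → queue [KK, GR, WX, UZ, SN, LG, QT, YH, KB]
Visit KK → queue [GR, WX, UZ, SN, LG, QT, YH, KB]
Visit GR → queue [WX, UZ, SN, LG, QT, YH, KB]
Visit WX → queue [UZ, SN, LG, QT, YH, KB]
Visit UZ → queue [SN, LG, QT, YH, KB]
Visit SN → queue [LG, QT, YH, KB]
Visit LG → queue [QT, YH, KB]
Visit QT → queue [YH, KB]
Visit YH → queue [KB]
Visit KB → queue []

VG YI TK JX GP FT TQ SU JI WO KK GR WX UZ SN LG QT YH KB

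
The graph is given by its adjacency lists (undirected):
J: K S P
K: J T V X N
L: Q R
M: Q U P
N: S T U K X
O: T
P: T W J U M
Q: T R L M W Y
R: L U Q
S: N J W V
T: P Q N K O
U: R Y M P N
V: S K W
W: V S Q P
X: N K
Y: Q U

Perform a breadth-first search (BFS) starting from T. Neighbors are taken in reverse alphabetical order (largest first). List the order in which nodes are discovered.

Visit T; enqueue Q, P, O, N, K → queue [Q, P, O, N, K]
Visit Q; enqueue Y, W, R, M, L → queue [P, O, N, K, Y, W, R, M, L]
Visit P; enqueue U, J → queue [O, N, K, Y, W, R, M, L, U, J]
Visit O → queue [N, K, Y, W, R, M, L, U, J]
Visit N; enqueue X, S → queue [K, Y, W, R, M, L, U, J, X, S]
Visit K; enqueue V → queue [Y, W, R, M, L, U, J, X, S, V]
Visit Y → queue [W, R, M, L, U, J, X, S, V]
Visit W → queue [R, M, L, U, J, X, S, V]
Visit R → queue [M, L, U, J, X, S, V]
Visit M → queue [L, U, J, X, S, V]
Visit L → queue [U, J, X, S, V]
Visit U → queue [J, X, S, V]
Visit J → queue [X, S, V]
Visit X → queue [S, V]
Visit S → queue [V]
Visit V → queue []

T, Q, P, O, N, K, Y, W, R, M, L, U, J, X, S, V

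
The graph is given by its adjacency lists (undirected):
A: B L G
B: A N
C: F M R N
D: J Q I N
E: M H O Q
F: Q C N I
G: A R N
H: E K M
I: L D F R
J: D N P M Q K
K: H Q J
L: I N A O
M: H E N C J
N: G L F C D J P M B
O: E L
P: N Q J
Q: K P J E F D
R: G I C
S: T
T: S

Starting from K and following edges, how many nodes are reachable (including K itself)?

BFS from K visits: K, H, J, Q, E, M, D, N, P, F, O, C, I, B, G, L, R, A
Reachable nodes: 18 of 20 total.

18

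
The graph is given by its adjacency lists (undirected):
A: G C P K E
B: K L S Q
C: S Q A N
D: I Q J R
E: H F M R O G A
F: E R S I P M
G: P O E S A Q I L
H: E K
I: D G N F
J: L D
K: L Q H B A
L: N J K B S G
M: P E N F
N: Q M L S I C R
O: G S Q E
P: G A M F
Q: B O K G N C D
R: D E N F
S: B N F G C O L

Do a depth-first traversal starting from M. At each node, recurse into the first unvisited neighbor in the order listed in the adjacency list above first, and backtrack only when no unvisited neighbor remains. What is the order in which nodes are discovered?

M → P → G → O → S → B → K → L → N → Q → C → A → E → H → F → R → D → I → J

Visit M
M → P
P → G
G → O
O → S
S → B
B → K
K → L
L → N
N → Q
Q → C
C → A
A → E
E → H
E → F
F → R
R → D
D → I
D → J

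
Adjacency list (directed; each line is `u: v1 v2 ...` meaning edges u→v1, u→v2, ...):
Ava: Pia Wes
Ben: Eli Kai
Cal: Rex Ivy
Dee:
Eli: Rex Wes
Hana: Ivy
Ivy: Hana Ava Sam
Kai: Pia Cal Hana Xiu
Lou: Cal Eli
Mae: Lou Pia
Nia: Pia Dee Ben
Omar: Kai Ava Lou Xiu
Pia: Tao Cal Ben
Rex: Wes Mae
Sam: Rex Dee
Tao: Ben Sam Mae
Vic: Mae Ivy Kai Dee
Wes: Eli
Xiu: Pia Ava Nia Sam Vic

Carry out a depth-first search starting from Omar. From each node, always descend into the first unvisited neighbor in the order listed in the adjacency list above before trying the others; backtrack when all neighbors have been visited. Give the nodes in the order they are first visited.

Omar Kai Pia Tao Ben Eli Rex Wes Mae Lou Cal Ivy Hana Ava Sam Dee Xiu Nia Vic

Visit Omar
Omar → Kai
Kai → Pia
Pia → Tao
Tao → Ben
Ben → Eli
Eli → Rex
Rex → Wes
Rex → Mae
Mae → Lou
Lou → Cal
Cal → Ivy
Ivy → Hana
Ivy → Ava
Ivy → Sam
Sam → Dee
Kai → Xiu
Xiu → Nia
Xiu → Vic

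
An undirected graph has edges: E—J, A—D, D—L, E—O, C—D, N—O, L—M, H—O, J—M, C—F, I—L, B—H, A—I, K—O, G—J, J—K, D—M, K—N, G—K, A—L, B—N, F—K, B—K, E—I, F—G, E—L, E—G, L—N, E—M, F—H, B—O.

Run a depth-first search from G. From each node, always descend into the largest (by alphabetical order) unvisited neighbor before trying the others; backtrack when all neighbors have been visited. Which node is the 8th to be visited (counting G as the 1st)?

E

Visit G
G → K
K → O
O → N
N → L
L → M
M → J
J → E
E → I
I → A
A → D
D → C
C → F
F → H
H → B

Visit order: G, K, O, N, L, M, J, E, I, A, D, C, F, H, B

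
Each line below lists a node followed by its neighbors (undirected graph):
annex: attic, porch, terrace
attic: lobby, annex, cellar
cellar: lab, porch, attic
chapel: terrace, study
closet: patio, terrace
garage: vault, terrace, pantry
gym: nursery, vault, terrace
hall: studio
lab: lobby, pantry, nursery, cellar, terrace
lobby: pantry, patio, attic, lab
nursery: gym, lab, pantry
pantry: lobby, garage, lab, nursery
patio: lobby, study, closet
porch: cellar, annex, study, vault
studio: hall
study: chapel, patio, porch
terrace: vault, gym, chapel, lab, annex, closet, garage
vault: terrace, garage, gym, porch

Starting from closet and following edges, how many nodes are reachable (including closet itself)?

BFS from closet visits: closet, terrace, patio, vault, lab, gym, garage, chapel, annex, study, lobby, porch, pantry, nursery, cellar, attic
Reachable nodes: 16 of 18 total.

16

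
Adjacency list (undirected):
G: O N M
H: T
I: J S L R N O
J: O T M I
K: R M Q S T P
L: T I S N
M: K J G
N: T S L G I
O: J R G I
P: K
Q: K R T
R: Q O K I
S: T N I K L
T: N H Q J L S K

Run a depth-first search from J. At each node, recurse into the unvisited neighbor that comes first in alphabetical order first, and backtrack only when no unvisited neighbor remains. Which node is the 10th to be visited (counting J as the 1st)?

Visit J
J → I
I → L
L → N
N → G
G → M
M → K
K → P
K → Q
Q → R
R → O
Q → T
T → H
T → S

Visit order: J, I, L, N, G, M, K, P, Q, R, O, T, H, S

R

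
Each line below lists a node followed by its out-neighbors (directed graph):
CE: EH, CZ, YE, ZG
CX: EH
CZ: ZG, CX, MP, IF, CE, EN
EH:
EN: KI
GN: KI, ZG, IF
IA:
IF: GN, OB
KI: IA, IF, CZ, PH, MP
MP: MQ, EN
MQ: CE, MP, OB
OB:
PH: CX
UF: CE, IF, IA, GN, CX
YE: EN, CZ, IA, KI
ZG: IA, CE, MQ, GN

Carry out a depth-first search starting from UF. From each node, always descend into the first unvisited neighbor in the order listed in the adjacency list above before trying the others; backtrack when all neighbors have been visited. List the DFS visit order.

Visit UF
UF → CE
CE → EH
CE → CZ
CZ → ZG
ZG → IA
ZG → MQ
MQ → MP
MP → EN
EN → KI
KI → IF
IF → GN
IF → OB
KI → PH
PH → CX
CE → YE

UF, CE, EH, CZ, ZG, IA, MQ, MP, EN, KI, IF, GN, OB, PH, CX, YE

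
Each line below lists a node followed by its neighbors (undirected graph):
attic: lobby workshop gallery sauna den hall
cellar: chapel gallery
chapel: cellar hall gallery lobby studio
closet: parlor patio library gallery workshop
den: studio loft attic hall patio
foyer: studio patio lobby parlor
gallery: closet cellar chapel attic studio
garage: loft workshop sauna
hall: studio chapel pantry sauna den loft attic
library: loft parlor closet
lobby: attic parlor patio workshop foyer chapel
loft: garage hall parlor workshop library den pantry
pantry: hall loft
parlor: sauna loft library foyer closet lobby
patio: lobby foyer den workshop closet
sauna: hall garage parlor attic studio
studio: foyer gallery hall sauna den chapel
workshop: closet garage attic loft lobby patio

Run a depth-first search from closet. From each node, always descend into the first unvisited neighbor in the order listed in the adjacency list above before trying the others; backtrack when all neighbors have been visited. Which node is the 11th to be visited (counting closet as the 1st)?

garage

Visit closet
closet → parlor
parlor → sauna
sauna → hall
hall → studio
studio → foyer
foyer → patio
patio → lobby
lobby → attic
attic → workshop
workshop → garage
garage → loft
loft → library
loft → den
loft → pantry
attic → gallery
gallery → cellar
cellar → chapel

Visit order: closet, parlor, sauna, hall, studio, foyer, patio, lobby, attic, workshop, garage, loft, library, den, pantry, gallery, cellar, chapel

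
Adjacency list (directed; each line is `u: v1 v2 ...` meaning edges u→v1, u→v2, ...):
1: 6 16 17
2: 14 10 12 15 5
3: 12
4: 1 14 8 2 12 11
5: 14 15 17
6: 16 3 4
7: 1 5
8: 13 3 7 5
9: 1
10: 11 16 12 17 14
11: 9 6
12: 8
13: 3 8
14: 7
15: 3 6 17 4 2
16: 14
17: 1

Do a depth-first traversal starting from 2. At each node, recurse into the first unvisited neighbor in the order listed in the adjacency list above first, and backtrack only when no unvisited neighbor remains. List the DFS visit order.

Visit 2
2 → 14
14 → 7
7 → 1
1 → 6
6 → 16
6 → 3
3 → 12
12 → 8
8 → 13
8 → 5
5 → 15
15 → 17
15 → 4
4 → 11
11 → 9
2 → 10

2 → 14 → 7 → 1 → 6 → 16 → 3 → 12 → 8 → 13 → 5 → 15 → 17 → 4 → 11 → 9 → 10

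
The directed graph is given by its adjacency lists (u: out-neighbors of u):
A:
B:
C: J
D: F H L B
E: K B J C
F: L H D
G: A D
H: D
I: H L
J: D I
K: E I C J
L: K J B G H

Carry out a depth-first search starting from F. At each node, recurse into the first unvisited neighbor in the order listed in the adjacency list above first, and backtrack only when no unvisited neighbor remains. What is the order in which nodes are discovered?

Visit F
F → L
L → K
K → E
E → B
E → J
J → D
D → H
J → I
E → C
L → G
G → A

F L K E B J D H I C G A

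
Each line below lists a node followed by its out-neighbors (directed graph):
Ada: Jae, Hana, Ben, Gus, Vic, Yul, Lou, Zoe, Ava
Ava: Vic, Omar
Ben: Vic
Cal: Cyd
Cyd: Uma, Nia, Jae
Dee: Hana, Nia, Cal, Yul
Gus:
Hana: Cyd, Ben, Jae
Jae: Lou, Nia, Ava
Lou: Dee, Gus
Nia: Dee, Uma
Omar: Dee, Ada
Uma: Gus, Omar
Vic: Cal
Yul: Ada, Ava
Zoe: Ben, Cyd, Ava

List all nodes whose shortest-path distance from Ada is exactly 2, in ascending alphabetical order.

Level 0: Ada
Level 1: Ava, Ben, Gus, Hana, Jae, Lou, Vic, Yul, Zoe
Level 2: Cal, Cyd, Dee, Nia, Omar
Level 3: Uma

Cal, Cyd, Dee, Nia, Omar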